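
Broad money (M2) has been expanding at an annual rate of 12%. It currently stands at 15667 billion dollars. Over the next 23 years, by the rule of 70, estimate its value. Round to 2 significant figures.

It doubles every 70/12 ≈ 5.83 years, so 23 years is 3.95 doublings.
2^3.95 ≈ 15.45; 15667 × 15.45 ≈ 240000 billion dollars.

around 240000 billion dollars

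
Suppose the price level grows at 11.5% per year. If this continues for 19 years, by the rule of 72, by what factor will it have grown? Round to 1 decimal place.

Doubling time ≈ 72/11.5 = 6.26 years.
19 years / 6.26 ≈ 3.04 doublings → factor 2^3.04 ≈ 8.2.

approximately 8.2 times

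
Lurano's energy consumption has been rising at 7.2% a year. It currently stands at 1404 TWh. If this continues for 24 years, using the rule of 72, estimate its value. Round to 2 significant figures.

Doubling time ≈ 72/7.2 = 10.00 years.
24 years is 24/10.00 ≈ 2.40 doublings, a factor of 2^2.40 ≈ 5.28.
1404 × 5.28 ≈ 7400 TWh.

≈ 7400 TWh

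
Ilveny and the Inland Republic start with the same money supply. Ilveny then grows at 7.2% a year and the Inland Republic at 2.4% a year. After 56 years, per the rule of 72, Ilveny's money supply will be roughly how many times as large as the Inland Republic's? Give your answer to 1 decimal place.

Ilveny pulls ahead at 4.8 pp per year, so the ratio doubles every 72/4.8 ≈ 15.00 years.
In 56 years that's 3.73 doublings: 2^3.73 ≈ 13.3.

around 13.3 times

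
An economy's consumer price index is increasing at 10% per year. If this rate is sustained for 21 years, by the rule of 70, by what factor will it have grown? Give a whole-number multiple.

≈ 8 times

At 10% one doubling takes ≈ 7.00 years; 21 years is 3 of them, so ×8.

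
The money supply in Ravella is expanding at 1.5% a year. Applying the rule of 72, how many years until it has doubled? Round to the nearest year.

72/1.5 ≈ 48.00, so it doubles roughly every 48 years.

approximately 48 years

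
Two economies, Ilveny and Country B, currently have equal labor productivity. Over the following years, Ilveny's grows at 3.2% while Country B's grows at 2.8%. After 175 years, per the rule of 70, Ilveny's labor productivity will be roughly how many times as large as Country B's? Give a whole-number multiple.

Only the 0.4-point difference matters.
70/0.4 ≈ 175.00 years per doubling of the ratio; 175 years gives 1.00 doublings, so ≈ 2×.

≈ 2 times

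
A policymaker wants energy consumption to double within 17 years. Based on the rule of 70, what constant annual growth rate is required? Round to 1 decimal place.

70 / 17 ≈ 4.12, so about 4.1% annually.

≈ 4.1%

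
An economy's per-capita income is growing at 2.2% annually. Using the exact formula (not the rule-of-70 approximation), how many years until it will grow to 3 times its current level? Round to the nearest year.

t = ln(3) / ln(1 + 0.022) = 1.0986 / 0.021761 ≈ 50.48.
≈ 50 years.

50 years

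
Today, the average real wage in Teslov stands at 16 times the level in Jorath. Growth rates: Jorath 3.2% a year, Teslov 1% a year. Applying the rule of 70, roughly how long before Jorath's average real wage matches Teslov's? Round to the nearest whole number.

Jorath gains on Teslov at 3.2% − 1% = 2.2 points a year.
At that relative rate the gap halves every 70/2.2 ≈ 31.82 years.
A 16 times gap closes after 4 halvings: 4 × 31.82 ≈ 127 years.

roughly 127 years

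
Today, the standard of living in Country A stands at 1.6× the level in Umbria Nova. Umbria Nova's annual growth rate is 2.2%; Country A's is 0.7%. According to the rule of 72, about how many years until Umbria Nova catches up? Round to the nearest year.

What matters is the difference: 1.5 pp.
Rule of 72 on the gap: the ratio halves every 72/1.5 ≈ 48.00 years.
A 1.6× gap takes log₂(1.6) ≈ 0.68 halvings to close: 0.68 × 48.00 ≈ 33 years.

approximately 33 years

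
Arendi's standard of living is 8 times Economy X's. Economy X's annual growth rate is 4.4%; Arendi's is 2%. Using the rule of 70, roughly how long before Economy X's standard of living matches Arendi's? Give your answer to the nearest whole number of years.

≈ 88 years

What matters is the difference: 2.4 pp.
Rule of 70 on the gap: the ratio halves every 70/2.4 ≈ 29.17 years.
An 8 times gap closes after 3 halvings: 3 × 29.17 ≈ 88 years.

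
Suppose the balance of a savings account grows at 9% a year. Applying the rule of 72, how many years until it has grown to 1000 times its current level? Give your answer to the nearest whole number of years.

about 80 years

Doubling time ≈ 72/9 = 8.00 years.
Reaching 1000× takes log₂(1000) ≈ 9.97 doublings.
9.97 × 8.00 ≈ 80 years.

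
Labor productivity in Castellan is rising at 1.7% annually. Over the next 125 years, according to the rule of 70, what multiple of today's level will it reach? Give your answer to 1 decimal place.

Doubling time ≈ 70/1.7 = 41.18 years.
125 years / 41.18 ≈ 3.04 doublings → factor 2^3.04 ≈ 8.2.

about 8.2 times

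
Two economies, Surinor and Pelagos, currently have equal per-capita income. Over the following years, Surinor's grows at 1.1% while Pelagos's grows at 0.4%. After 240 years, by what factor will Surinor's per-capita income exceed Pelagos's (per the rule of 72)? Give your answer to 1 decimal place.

Only the 0.7-point difference matters.
72/0.7 ≈ 102.86 years per doubling of the ratio; 240 years gives 2.33 doublings, so ≈ 5.0×.

roughly 5.0 times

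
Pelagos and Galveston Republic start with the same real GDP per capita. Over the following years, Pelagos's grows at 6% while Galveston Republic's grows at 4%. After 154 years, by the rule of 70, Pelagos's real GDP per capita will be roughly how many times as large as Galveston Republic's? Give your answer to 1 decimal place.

≈ 21.1 times

Pelagos pulls ahead at 2 pp per year, so the ratio doubles every 70/2 ≈ 35.00 years.
In 154 years that's 4.40 doublings: 2^4.40 ≈ 21.1.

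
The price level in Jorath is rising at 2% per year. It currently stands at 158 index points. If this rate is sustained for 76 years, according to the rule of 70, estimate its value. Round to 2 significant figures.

≈ 710 index points

Doubling time ≈ 70/2 = 35.00 years.
76 years is 76/35.00 ≈ 2.17 doublings, a factor of 2^2.17 ≈ 4.50.
158 × 4.50 ≈ 710 index points.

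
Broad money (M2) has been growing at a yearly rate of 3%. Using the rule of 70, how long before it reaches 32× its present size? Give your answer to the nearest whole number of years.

roughly 117 years

Doubling time ≈ 70/3 = 23.33 years.
32× is 5 doublings, so 5 × 23.33 ≈ 117 years.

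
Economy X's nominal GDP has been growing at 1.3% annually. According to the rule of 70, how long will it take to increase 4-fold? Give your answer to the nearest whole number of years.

Doubling time ≈ 70/1.3 = 53.85 years.
4× is 2 doublings, so 2 × 53.85 ≈ 108 years.

roughly 108 years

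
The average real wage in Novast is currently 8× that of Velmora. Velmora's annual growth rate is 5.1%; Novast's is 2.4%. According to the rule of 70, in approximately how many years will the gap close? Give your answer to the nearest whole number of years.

around 78 years

Velmora gains on Novast at 5.1% − 2.4% = 2.7 points a year.
At that relative rate the gap halves every 70/2.7 ≈ 25.93 years.
An 8× gap closes after 3 halvings: 3 × 25.93 ≈ 78 years.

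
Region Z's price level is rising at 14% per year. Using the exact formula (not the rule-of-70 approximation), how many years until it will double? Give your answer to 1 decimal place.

5.3 years

t = ln(2) / ln(1 + 0.14) = 0.6931 / 0.131028 ≈ 5.29.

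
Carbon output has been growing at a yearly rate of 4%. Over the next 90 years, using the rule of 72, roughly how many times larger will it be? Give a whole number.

At 4% one doubling takes ≈ 18.00 years; 90 years is 5 of them, so ×32.

around 32 times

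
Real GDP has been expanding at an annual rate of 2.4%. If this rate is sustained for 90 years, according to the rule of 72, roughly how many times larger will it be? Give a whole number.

≈ 8 times

Doubling time ≈ 72/2.4 = 30.00 years.
90/30.00 ≈ 3 doublings, so about 2^3 = 8×.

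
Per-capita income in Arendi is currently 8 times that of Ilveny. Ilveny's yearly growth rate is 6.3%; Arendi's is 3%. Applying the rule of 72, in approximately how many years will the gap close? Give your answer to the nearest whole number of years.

roughly 65 years

Ilveny gains on Arendi at 6.3% − 3% = 3.3 points a year.
At that relative rate the gap halves every 72/3.3 ≈ 21.82 years.
An 8 times gap closes after 3 halvings: 3 × 21.82 ≈ 65 years.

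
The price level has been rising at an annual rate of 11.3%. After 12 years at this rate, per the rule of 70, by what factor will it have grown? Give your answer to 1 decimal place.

Doubles every ≈ 6.19 years (70/11.3).
12 years is 1.94 doublings; 2^1.94 ≈ 3.8×.

≈ 3.8 times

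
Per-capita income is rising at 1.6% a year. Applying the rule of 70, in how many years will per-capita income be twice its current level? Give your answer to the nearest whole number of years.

Doubling time ≈ 70 / 1.6 = 43.75 years.

about 44 years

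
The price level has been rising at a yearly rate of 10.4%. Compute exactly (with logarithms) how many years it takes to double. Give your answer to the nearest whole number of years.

7 years

t = ln(2) / ln(1 + 0.104) = 0.6931 / 0.098940 ≈ 7.01.
≈ 7 years.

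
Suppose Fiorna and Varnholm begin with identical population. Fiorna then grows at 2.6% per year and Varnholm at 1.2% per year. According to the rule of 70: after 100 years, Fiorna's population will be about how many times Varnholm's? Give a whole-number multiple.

about 4 times

Only the 1.4-point difference matters.
70/1.4 ≈ 50.00 years per doubling of the ratio; 100 years gives 2.00 doublings, so ≈ 4×.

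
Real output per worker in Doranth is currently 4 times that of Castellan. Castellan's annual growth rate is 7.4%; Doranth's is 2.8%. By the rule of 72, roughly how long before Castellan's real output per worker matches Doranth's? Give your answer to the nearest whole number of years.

around 31 years

What matters is the difference: 4.6 pp.
Rule of 72 on the gap: the ratio halves every 72/4.6 ≈ 15.65 years.
A 4 times gap closes after 2 halvings: 2 × 15.65 ≈ 31 years.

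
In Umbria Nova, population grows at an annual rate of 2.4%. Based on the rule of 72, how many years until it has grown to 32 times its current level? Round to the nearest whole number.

At 2.4% it doubles every 72/2.4 ≈ 30.00 years.
32 = 2^5, so 5 doublings → 150 years.

approximately 150 years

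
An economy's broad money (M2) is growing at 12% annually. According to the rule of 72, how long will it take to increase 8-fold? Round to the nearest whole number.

One doubling takes 72/12 = 6.00 years.
Getting to 8× needs 3 doublings: 3 × 6.00 ≈ 18 years.

approximately 18 years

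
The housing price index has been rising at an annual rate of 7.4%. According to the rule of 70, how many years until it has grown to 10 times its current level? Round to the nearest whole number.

At 7.4% it doubles every 70/7.4 ≈ 9.46 years.
Reaching 10× takes log₂(10) ≈ 3.32 doublings.
3.32 × 9.46 ≈ 31 years.

≈ 31 years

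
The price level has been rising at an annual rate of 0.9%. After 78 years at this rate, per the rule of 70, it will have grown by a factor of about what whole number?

approximately 2 times

Doubling time ≈ 70/0.9 = 77.78 years.
78/77.78 ≈ 1 doubling, so about 2^1 = 2×.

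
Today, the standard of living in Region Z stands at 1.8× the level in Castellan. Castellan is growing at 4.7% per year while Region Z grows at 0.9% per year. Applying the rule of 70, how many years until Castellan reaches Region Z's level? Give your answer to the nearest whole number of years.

Castellan gains on Region Z at 4.7% − 0.9% = 3.8 points a year.
At that relative rate the gap halves every 70/3.8 ≈ 18.42 years.
A 1.8× gap takes log₂(1.8) ≈ 0.85 halvings to close: 0.85 × 18.42 ≈ 16 years.

≈ 16 years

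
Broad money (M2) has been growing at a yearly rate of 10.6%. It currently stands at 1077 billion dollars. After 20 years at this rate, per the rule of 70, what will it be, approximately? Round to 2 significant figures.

about 8800 billion dollars

It doubles every 70/10.6 ≈ 6.60 years, so 20 years is 3.03 doublings.
2^3.03 ≈ 8.17; 1077 × 8.17 ≈ 8800 billion dollars.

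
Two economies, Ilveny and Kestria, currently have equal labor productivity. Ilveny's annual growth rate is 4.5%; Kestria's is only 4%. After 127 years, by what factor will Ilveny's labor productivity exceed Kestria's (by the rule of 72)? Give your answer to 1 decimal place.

Ilveny pulls ahead at 0.5 pp per year, so the ratio doubles every 72/0.5 ≈ 144.00 years.
In 127 years that's 0.88 doublings: 2^0.88 ≈ 1.8.

about 1.8 times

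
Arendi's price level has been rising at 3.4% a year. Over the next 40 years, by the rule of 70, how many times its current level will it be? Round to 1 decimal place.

Doubling time ≈ 70/3.4 = 20.59 years.
40 years / 20.59 ≈ 1.94 doublings → factor 2^1.94 ≈ 3.8.

3.8 times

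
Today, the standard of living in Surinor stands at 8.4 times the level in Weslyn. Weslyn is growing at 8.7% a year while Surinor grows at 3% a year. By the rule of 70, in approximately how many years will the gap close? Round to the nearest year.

approximately 38 years

What matters is the difference: 5.7 pp.
Rule of 70 on the gap: the ratio halves every 70/5.7 ≈ 12.28 years.
An 8.4 times gap takes log₂(8.4) ≈ 3.07 halvings to close: 3.07 × 12.28 ≈ 38 years.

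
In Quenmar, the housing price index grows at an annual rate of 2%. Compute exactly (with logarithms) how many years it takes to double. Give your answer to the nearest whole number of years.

t = ln(2) / ln(1 + 0.02) = 0.6931 / 0.019803 ≈ 35.00.
≈ 35 years.

35 years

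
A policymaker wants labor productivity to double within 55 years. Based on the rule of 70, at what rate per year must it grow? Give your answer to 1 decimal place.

approximately 1.3% per year

70 / 55 ≈ 1.27, so about 1.3% per year.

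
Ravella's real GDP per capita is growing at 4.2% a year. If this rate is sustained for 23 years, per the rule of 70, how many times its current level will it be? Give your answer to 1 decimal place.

Doubling time ≈ 70/4.2 = 16.67 years.
23 years / 16.67 ≈ 1.38 doublings → factor 2^1.38 ≈ 2.6.

≈ 2.6 times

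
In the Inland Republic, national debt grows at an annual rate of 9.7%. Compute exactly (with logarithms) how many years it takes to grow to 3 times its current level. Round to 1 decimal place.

11.9 years

t = ln(3) / ln(1 + 0.097) = 1.0986 / 0.092579 ≈ 11.87.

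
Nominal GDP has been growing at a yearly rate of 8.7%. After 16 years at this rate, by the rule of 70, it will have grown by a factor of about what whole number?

70/8.7 ≈ 8.05 years per doubling.
16 years fits 2 doublings: 2^2 = 4.

around 4 times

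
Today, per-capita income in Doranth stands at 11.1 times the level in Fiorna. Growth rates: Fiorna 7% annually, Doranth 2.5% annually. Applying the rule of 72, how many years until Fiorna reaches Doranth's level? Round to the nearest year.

Fiorna gains on Doranth at 7% − 2.5% = 4.5 points a year.
At that relative rate the gap halves every 72/4.5 ≈ 16.00 years.
An 11.1 times gap takes log₂(11.1) ≈ 3.47 halvings to close: 3.47 × 16.00 ≈ 56 years.

about 56 years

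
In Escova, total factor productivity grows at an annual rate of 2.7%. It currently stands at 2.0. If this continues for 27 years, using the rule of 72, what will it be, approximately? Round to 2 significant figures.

Doubling time ≈ 72/2.7 = 26.67 years.
27 years is 27/26.67 ≈ 1.01 doublings, a factor of 2^1.01 ≈ 2.01.
2.0 × 2.01 ≈ 4.0.

around 4.0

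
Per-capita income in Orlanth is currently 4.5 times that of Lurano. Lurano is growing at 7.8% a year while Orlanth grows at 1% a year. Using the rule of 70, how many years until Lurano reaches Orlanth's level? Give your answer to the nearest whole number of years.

around 22 years

The growth-rate gap is 7.8% − 1% = 6.8 percentage points.
So the ratio between them halves every 70/6.8 ≈ 10.29 years.
A 4.5 times gap takes log₂(4.5) ≈ 2.17 halvings to close: 2.17 × 10.29 ≈ 22 years.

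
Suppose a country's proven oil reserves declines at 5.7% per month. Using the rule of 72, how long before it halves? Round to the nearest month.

Halving time ≈ 72 / 5.7 = 12.63 → 13 months.

about 13 months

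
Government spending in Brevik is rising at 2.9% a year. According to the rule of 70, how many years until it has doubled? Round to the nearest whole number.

around 24 years

70/2.9 ≈ 24.14, so it doubles roughly every 24 years.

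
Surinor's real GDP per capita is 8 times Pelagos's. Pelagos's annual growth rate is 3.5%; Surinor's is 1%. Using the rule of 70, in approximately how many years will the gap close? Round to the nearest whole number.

84 years

What matters is the difference: 2.5 pp.
Rule of 70 on the gap: the ratio halves every 70/2.5 ≈ 28.00 years.
An 8 times gap closes after 3 halvings: 3 × 28.00 ≈ 84 years.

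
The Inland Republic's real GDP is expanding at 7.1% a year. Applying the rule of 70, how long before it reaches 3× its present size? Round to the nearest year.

16 years

Doubling time ≈ 70/7.1 = 9.86 years.
Reaching 3× takes log₂(3) ≈ 1.58 doublings.
1.58 × 9.86 ≈ 16 years.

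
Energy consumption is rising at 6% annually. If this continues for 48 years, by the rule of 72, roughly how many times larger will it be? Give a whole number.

16 times

72/6 ≈ 12.00 years per doubling.
48 years fits 4 doublings: 2^4 = 16.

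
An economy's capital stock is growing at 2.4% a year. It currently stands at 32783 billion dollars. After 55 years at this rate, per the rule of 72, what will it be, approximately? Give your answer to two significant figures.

It doubles every 72/2.4 ≈ 30.00 years, so 55 years is 1.83 doublings.
2^1.83 ≈ 3.56; 32783 × 3.56 ≈ 120000 billion dollars.

roughly 120000 billion dollars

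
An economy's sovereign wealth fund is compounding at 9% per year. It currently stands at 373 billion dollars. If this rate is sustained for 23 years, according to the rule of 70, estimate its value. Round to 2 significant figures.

Doubling time ≈ 70/9 = 7.78 years.
23 years is 23/7.78 ≈ 2.96 doublings, a factor of 2^2.96 ≈ 7.78.
373 × 7.78 ≈ 2900 billion dollars.

roughly 2900 billion dollars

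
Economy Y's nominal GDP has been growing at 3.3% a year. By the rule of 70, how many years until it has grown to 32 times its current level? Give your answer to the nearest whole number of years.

One doubling takes 70/3.3 = 21.21 years.
32 = 2^5, so 5 doublings → 106 years.

about 106 years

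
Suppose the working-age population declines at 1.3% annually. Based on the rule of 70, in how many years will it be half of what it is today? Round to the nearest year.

54 years

The rule works in reverse for decay: 70/1.3 ≈ 53.85 years to halve.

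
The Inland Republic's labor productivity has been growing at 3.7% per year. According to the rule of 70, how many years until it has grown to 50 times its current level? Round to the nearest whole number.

At 3.7% it doubles every 70/3.7 ≈ 18.92 years.
50× is log₂ 50 ≈ 5.64 doublings, so ≈ 5.64 × 18.92 = 107 years.

about 107 years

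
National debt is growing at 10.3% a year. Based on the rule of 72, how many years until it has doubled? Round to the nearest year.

Doubling time ≈ 72 / 10.3 = 6.99 years.

around 7 years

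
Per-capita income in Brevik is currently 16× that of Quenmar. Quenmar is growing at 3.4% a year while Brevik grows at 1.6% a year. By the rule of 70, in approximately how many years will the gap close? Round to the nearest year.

approximately 156 years

Quenmar gains on Brevik at 3.4% − 1.6% = 1.8 points a year.
At that relative rate the gap halves every 70/1.8 ≈ 38.89 years.
A 16× gap closes after 4 halvings: 4 × 38.89 ≈ 156 years.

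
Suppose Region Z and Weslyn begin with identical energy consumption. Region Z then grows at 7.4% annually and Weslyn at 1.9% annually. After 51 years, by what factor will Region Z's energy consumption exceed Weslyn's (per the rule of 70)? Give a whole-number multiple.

Only the 5.5-point difference matters.
70/5.5 ≈ 12.73 years per doubling of the ratio; 51 years gives 4.01 doublings, so ≈ 16×.

around 16 times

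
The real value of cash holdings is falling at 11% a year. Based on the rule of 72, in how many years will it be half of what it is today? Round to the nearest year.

≈ 7 years

The rule works in reverse for decay: 72/11 ≈ 6.55 years to halve.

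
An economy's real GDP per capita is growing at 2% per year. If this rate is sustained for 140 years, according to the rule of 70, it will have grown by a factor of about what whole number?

Doubling time ≈ 70/2 = 35.00 years.
140/35.00 ≈ 4 doublings, so about 2^4 = 16×.

around 16 times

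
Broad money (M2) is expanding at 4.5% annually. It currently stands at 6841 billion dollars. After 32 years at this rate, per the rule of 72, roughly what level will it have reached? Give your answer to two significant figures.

It doubles every 72/4.5 ≈ 16.00 years, so 32 years is 2.00 doublings.
2^2.00 ≈ 4.00; 6841 × 4.00 ≈ 27000 billion dollars.

around 27000 billion dollars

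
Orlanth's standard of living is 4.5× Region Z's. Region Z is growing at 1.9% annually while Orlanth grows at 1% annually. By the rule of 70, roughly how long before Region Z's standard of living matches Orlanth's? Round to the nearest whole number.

Region Z gains on Orlanth at 1.9% − 1% = 0.9 points a year.
At that relative rate the gap halves every 70/0.9 ≈ 77.78 years.
A 4.5× gap takes log₂(4.5) ≈ 2.17 halvings to close: 2.17 × 77.78 ≈ 169 years.

around 169 years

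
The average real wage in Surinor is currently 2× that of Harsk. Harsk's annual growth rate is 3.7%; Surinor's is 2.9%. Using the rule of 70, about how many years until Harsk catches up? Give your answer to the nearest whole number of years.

The growth-rate gap is 3.7% − 2.9% = 0.8 percentage points.
So the ratio between them halves every 70/0.8 ≈ 87.50 years.
A 2× gap closes after 1 halving: 1 × 87.50 ≈ 88 years.

approximately 88 years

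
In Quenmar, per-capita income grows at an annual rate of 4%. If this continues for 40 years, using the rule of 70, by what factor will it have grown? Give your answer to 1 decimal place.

Doubles every ≈ 17.50 years (70/4).
40 years is 2.29 doublings; 2^2.29 ≈ 4.9×.

approximately 4.9 times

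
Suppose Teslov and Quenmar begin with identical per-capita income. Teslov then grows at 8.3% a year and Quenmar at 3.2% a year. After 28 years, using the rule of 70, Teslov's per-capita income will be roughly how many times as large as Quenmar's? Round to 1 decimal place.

Rate gap = 8.3% − 3.2% = 5.1 points.
The ratio doubles every 70/5.1 ≈ 13.73 years.
28/13.73 ≈ 2.04 doublings → ratio ≈ 2^2.04 ≈ 4.1.

about 4.1 times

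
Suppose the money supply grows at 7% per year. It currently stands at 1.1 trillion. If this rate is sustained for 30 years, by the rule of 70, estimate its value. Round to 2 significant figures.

around 8.8 trillion

It doubles every 70/7 ≈ 10.00 years, so 30 years is 3.00 doublings.
2^3.00 ≈ 8.00; 1.1 × 8.00 ≈ 8.8 trillion.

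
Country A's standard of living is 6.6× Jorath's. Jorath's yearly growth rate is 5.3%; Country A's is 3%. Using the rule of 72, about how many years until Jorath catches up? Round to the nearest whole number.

about 85 years

The growth-rate gap is 5.3% − 3% = 2.3 percentage points.
So the ratio between them halves every 72/2.3 ≈ 31.30 years.
A 6.6× gap takes log₂(6.6) ≈ 2.72 halvings to close: 2.72 × 31.30 ≈ 85 years.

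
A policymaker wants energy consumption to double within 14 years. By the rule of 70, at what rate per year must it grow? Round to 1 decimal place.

about 5.0%

70 / 14 ≈ 5.00, so about 5.0% per year.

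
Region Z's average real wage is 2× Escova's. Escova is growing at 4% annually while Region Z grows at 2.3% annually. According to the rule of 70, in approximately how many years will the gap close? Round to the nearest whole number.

Escova gains on Region Z at 4% − 2.3% = 1.7 points a year.
At that relative rate the gap halves every 70/1.7 ≈ 41.18 years.
A 2× gap closes after 1 halving: 1 × 41.18 ≈ 41 years.

≈ 41 years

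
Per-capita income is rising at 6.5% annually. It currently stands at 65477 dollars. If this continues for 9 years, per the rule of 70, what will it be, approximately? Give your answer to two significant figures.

Doubling time ≈ 70/6.5 = 10.77 years.
9 years is 9/10.77 ≈ 0.84 doublings, a factor of 2^0.84 ≈ 1.79.
65477 × 1.79 ≈ 120000 dollars.

120000 dollars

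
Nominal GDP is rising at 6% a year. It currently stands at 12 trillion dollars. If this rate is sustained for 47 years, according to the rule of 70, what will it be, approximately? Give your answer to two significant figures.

It doubles every 70/6 ≈ 11.67 years, so 47 years is 4.03 doublings.
2^4.03 ≈ 16.34; 12 × 16.34 ≈ 200 trillion dollars.

roughly 200 trillion dollars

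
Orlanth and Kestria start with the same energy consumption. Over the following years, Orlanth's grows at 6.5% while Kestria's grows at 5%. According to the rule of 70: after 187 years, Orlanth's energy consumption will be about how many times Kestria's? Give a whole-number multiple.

Only the 1.5-point difference matters.
70/1.5 ≈ 46.67 years per doubling of the ratio; 187 years gives 4.01 doublings, so ≈ 16×.

approximately 16 times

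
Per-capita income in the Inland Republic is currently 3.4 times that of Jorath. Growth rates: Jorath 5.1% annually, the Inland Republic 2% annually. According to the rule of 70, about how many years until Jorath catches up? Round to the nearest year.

about 40 years

The growth-rate gap is 5.1% − 2% = 3.1 percentage points.
So the ratio between them halves every 70/3.1 ≈ 22.58 years.
A 3.4 times gap takes log₂(3.4) ≈ 1.77 halvings to close: 1.77 × 22.58 ≈ 40 years.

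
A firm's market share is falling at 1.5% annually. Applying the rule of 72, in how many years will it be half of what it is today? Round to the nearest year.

The rule works in reverse for decay: 72/1.5 ≈ 48.00 years to halve.

48 years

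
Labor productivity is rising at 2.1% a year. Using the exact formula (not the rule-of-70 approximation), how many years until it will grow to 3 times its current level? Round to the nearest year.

t = ln(3) / ln(1 + 0.021) = 1.0986 / 0.020783 ≈ 52.86.
≈ 53 years.

53 years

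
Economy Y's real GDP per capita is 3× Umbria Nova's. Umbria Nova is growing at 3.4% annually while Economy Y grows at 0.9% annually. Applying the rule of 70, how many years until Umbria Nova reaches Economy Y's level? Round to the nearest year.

What matters is the difference: 2.5 pp.
Rule of 70 on the gap: the ratio halves every 70/2.5 ≈ 28.00 years.
A 3× gap takes log₂(3) ≈ 1.58 halvings to close: 1.58 × 28.00 ≈ 44 years.

roughly 44 years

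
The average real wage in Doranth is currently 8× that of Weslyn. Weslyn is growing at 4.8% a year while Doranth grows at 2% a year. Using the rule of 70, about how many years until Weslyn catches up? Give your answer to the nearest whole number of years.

Weslyn gains on Doranth at 4.8% − 2% = 2.8 points a year.
At that relative rate the gap halves every 70/2.8 ≈ 25.00 years.
An 8× gap closes after 3 halvings: 3 × 25.00 ≈ 75 years.

75 years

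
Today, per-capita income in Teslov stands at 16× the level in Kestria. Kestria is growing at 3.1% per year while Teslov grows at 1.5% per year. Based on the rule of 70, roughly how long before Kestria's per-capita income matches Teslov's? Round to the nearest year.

What matters is the difference: 1.6 pp.
Rule of 70 on the gap: the ratio halves every 70/1.6 ≈ 43.75 years.
A 16× gap closes after 4 halvings: 4 × 43.75 ≈ 175 years.

around 175 years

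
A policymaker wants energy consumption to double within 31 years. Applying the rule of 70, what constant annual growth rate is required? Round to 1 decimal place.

2.3%

70 / 31 ≈ 2.26, so about 2.3% a year.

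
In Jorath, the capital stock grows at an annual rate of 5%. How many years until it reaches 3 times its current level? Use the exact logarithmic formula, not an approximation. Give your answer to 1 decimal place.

t = ln(3) / ln(1 + 0.05) = 1.0986 / 0.048790 ≈ 22.52.

22.5 years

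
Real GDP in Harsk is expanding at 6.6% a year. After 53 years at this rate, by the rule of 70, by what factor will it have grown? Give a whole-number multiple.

Doubling time ≈ 70/6.6 = 10.61 years.
53/10.61 ≈ 5 doublings, so about 2^5 = 32×.

32 times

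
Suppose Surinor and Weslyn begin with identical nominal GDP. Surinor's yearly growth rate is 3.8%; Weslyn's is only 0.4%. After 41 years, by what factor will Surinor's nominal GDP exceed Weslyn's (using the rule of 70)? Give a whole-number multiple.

roughly 4 times

Surinor pulls ahead at 3.4 pp per year, so the ratio doubles every 70/3.4 ≈ 20.59 years.
In 41 years that's 1.99 doublings: 2^1.99 ≈ 4.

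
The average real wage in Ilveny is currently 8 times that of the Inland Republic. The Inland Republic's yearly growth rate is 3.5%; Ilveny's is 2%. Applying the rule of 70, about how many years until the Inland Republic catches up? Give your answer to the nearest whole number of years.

around 140 years

the Inland Republic gains on Ilveny at 3.5% − 2% = 1.5 points a year.
At that relative rate the gap halves every 70/1.5 ≈ 46.67 years.
An 8 times gap closes after 3 halvings: 3 × 46.67 ≈ 140 years.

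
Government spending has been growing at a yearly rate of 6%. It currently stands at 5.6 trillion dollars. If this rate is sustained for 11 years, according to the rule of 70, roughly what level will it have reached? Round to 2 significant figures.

It doubles every 70/6 ≈ 11.67 years, so 11 years is 0.94 doublings.
2^0.94 ≈ 1.92; 5.6 × 1.92 ≈ 11 trillion dollars.

approximately 11 trillion dollars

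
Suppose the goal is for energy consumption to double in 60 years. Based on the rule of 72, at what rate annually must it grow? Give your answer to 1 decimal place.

72 / 60 ≈ 1.20, so about 1.2% annually.

approximately 1.2%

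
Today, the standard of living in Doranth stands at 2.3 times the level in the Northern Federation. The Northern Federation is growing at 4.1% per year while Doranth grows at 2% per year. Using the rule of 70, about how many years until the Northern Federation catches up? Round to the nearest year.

about 40 years

The growth-rate gap is 4.1% − 2% = 2.1 percentage points.
So the ratio between them halves every 70/2.1 ≈ 33.33 years.
A 2.3 times gap takes log₂(2.3) ≈ 1.20 halvings to close: 1.20 × 33.33 ≈ 40 years.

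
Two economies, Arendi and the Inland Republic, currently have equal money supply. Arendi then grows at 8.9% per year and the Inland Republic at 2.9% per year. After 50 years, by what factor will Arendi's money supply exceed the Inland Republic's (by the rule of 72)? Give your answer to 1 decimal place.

approximately 18.0 times

Rate gap = 8.9% − 2.9% = 6 points.
The ratio doubles every 72/6 ≈ 12.00 years.
50/12.00 ≈ 4.17 doublings → ratio ≈ 2^4.17 ≈ 18.0.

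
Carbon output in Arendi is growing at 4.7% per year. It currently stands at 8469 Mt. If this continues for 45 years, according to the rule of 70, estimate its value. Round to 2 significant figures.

around 69000 Mt

It doubles every 70/4.7 ≈ 14.89 years, so 45 years is 3.02 doublings.
2^3.02 ≈ 8.11; 8469 × 8.11 ≈ 69000 Mt.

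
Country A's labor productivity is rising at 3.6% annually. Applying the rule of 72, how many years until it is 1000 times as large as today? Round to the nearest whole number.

Doubling time ≈ 72/3.6 = 20.00 years.
Reaching 1000× takes log₂(1000) ≈ 9.97 doublings.
9.97 × 20.00 ≈ 199 years.

199 years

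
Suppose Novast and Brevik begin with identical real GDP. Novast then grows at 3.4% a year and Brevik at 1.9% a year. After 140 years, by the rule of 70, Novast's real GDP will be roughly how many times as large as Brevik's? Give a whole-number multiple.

Rate gap = 3.4% − 1.9% = 1.5 points.
The ratio doubles every 70/1.5 ≈ 46.67 years.
140/46.67 ≈ 3.00 doublings → ratio ≈ 2^3.00 ≈ 8.

roughly 8 times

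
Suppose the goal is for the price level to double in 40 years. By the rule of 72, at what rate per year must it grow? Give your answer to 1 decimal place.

72 / 40 ≈ 1.80, so about 1.8% per year.

roughly 1.8%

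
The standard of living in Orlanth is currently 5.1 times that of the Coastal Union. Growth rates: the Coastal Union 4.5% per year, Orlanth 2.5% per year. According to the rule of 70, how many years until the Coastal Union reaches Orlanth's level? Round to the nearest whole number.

the Coastal Union gains on Orlanth at 4.5% − 2.5% = 2 points a year.
At that relative rate the gap halves every 70/2 ≈ 35.00 years.
A 5.1 times gap takes log₂(5.1) ≈ 2.35 halvings to close: 2.35 × 35.00 ≈ 82 years.

about 82 years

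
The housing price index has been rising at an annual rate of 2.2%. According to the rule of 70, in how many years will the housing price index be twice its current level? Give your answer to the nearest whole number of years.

At 2.2%, doubling takes about 70/2.2 = 31.82 years.

roughly 32 years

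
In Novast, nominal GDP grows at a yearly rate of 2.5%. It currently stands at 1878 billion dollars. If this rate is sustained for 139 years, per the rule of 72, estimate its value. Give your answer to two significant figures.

about 53000 billion dollars

Doubling time ≈ 72/2.5 = 28.80 years.
139 years is 139/28.80 ≈ 4.83 doublings, a factor of 2^4.83 ≈ 28.44.
1878 × 28.44 ≈ 53000 billion dollars.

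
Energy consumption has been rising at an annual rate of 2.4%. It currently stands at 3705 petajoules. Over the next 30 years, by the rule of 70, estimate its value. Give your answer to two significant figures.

It doubles every 70/2.4 ≈ 29.17 years, so 30 years is 1.03 doublings.
2^1.03 ≈ 2.04; 3705 × 2.04 ≈ 7600 petajoules.

≈ 7600 petajoules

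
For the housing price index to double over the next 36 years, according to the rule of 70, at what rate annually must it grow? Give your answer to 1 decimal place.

70 / 36 ≈ 1.94, so about 1.9% annually.

≈ 1.9%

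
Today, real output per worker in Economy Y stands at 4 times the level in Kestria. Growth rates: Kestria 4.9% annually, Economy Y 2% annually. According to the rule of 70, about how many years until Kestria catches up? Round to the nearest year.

48 years

Kestria gains on Economy Y at 4.9% − 2% = 2.9 points a year.
At that relative rate the gap halves every 70/2.9 ≈ 24.14 years.
A 4 times gap closes after 2 halvings: 2 × 24.14 ≈ 48 years.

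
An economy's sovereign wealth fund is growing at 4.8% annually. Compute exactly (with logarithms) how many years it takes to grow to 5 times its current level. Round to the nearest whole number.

34 years

t = ln(5) / ln(1 + 0.048) = 1.6094 / 0.046884 ≈ 34.33.
≈ 34 years.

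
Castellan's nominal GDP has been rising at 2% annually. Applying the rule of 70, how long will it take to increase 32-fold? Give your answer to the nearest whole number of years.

approximately 175 years

One doubling takes 70/2 = 35.00 years.
Getting to 32× needs 5 doublings: 5 × 35.00 ≈ 175 years.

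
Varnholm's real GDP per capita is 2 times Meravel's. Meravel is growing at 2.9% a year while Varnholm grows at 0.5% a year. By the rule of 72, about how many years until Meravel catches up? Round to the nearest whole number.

roughly 30 years

What matters is the difference: 2.4 pp.
Rule of 72 on the gap: the ratio halves every 72/2.4 ≈ 30.00 years.
A 2 times gap closes after 1 halving: 1 × 30.00 ≈ 30 years.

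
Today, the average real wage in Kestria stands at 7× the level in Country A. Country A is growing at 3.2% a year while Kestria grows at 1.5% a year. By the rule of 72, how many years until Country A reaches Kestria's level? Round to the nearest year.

approximately 119 years

Country A gains on Kestria at 3.2% − 1.5% = 1.7 points a year.
At that relative rate the gap halves every 72/1.7 ≈ 42.35 years.
A 7× gap takes log₂(7) ≈ 2.81 halvings to close: 2.81 × 42.35 ≈ 119 years.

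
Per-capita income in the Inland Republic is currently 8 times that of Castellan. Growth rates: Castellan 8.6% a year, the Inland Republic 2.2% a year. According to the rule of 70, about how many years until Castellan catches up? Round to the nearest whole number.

The growth-rate gap is 8.6% − 2.2% = 6.4 percentage points.
So the ratio between them halves every 70/6.4 ≈ 10.94 years.
An 8 times gap closes after 3 halvings: 3 × 10.94 ≈ 33 years.

approximately 33 years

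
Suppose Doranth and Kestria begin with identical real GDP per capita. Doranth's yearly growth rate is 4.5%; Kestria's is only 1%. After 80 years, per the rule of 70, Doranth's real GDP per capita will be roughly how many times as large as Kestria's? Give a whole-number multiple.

Doranth pulls ahead at 3.5 pp per year, so the ratio doubles every 70/3.5 ≈ 20.00 years.
In 80 years that's 4.00 doublings: 2^4.00 ≈ 16.

about 16 times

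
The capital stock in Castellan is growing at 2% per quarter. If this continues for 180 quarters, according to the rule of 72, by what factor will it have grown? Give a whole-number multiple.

≈ 32 times

At 2% one doubling takes ≈ 36.00 quarters; 180 quarters is 5 of them, so ×32.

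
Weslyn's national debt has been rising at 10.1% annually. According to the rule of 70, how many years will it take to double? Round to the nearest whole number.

around 7 years

Doubling time ≈ 70 / 10.1 = 6.93 years.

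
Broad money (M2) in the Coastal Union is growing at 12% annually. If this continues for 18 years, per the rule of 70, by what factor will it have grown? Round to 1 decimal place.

around 8.5 times

Doubling time ≈ 70/12 = 5.83 years.
18 years / 5.83 ≈ 3.09 doublings → factor 2^3.09 ≈ 8.5.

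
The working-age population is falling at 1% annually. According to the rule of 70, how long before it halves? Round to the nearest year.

Halving time ≈ 70 / 1 = 70.00 → 70 years.

approximately 70 years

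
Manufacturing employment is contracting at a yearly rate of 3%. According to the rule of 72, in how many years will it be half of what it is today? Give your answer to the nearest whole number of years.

about 24 years

Falling at 3%, it halves about every 72/3 = 24.00 years.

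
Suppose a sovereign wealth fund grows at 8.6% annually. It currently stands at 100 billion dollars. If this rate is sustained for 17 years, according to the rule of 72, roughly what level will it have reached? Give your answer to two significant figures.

Doubling time ≈ 72/8.6 = 8.37 years.
17 years is 17/8.37 ≈ 2.03 doublings, a factor of 2^2.03 ≈ 4.08.
100 × 4.08 ≈ 410 billion dollars.

roughly 410 billion dollars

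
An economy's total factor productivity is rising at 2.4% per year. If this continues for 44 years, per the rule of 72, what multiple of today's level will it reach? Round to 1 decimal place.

about 2.8 times

Doubling time ≈ 72/2.4 = 30.00 years.
44 years / 30.00 ≈ 1.47 doublings → factor 2^1.47 ≈ 2.8.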